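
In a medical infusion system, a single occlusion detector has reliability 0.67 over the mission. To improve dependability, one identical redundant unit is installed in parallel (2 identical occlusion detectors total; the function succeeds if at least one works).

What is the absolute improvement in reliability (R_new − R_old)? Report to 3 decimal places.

0.221

R_before = 0.67
R_after = 1 − (1 − 0.67)^2 = 0.891
ΔR = 0.891 − 0.67 = 0.221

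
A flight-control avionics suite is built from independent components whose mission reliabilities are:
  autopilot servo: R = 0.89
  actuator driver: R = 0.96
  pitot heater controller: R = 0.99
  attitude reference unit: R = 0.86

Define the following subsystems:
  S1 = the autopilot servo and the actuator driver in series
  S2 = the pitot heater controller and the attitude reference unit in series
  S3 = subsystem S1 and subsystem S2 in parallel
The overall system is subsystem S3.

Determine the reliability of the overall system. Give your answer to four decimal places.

Series (autopilot servo and actuator driver): 0.890000 × 0.960000 = 0.854400
Series (pitot heater controller and attitude reference unit): 0.990000 × 0.860000 = 0.851400
Parallel ([0.854400] and [0.851400]): 1 − (1 − 0.854400)(1 − 0.851400) = 0.9784

0.9784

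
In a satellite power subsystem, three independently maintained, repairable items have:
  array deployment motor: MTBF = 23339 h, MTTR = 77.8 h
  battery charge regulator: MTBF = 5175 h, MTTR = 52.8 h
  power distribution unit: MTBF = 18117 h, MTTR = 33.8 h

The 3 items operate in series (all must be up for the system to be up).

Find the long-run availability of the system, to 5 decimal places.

0.98477

A(array deployment motor) = MTBF/(MTBF+MTTR) = 23339/(23339+77.8) = 0.996678
A(battery charge regulator) = MTBF/(MTBF+MTTR) = 5175/(5175+52.8) = 0.989900
A(power distribution unit) = MTBF/(MTBF+MTTR) = 18117/(18117+33.8) = 0.998138
Series availability: 0.996678 × 0.989900 × 0.998138 = 0.98477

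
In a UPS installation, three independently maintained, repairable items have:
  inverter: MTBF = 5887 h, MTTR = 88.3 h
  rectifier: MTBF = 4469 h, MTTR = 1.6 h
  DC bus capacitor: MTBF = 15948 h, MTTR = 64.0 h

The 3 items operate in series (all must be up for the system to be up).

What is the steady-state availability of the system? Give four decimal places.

A(inverter) = MTBF/(MTBF+MTTR) = 5887/(5887+88.3) = 0.985222
A(rectifier) = MTBF/(MTBF+MTTR) = 4469/(4469+1.6) = 0.999642
A(DC bus capacitor) = MTBF/(MTBF+MTTR) = 15948/(15948+64.0) = 0.996003
Series availability: 0.985222 × 0.999642 × 0.996003 = 0.9809

0.9809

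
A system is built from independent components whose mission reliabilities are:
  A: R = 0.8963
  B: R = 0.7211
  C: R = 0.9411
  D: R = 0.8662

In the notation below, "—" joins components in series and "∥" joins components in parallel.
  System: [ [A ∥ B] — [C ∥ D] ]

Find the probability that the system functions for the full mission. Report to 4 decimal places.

Parallel (A and B): 1 − (1 − 0.896300)(1 − 0.721100) = 0.971078
Parallel (C and D): 1 − (1 − 0.941100)(1 − 0.866200) = 0.992119
Series ([0.971078] and [0.992119]): 0.971078 × 0.992119 = 0.9634

0.9634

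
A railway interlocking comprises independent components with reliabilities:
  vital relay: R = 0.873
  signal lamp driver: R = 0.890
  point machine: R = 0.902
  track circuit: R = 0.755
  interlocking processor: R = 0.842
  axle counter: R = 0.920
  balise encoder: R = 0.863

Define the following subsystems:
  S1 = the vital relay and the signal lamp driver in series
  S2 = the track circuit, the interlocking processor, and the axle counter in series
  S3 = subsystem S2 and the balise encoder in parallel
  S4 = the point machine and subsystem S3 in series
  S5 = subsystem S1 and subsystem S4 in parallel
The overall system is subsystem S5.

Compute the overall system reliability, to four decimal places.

Series (vital relay and signal lamp driver): 0.873000 × 0.890000 = 0.776970
Series (track circuit, interlocking processor, and axle counter): 0.755000 × 0.842000 × 0.920000 = 0.584853
Parallel ([0.584853] and balise encoder): 1 − (1 − 0.584853)(1 − 0.863000) = 0.943125
Series (point machine and [0.943125]): 0.902000 × 0.943125 = 0.850699
Parallel ([0.776970] and [0.850699]): 1 − (1 − 0.776970)(1 − 0.850699) = 0.9667

0.9667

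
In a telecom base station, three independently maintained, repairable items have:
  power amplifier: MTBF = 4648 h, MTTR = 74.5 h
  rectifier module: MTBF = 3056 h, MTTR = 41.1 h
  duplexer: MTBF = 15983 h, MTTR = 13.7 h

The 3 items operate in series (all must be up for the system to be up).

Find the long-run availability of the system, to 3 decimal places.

A(power amplifier) = MTBF/(MTBF+MTTR) = 4648/(4648+74.5) = 0.984224
A(rectifier module) = MTBF/(MTBF+MTTR) = 3056/(3056+41.1) = 0.986730
A(duplexer) = MTBF/(MTBF+MTTR) = 15983/(15983+13.7) = 0.999144
Series availability: 0.984224 × 0.986730 × 0.999144 = 0.970

0.970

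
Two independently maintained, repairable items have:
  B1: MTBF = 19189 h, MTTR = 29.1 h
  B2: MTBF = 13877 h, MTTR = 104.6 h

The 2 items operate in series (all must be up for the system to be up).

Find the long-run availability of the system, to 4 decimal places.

0.9910

A(B1) = MTBF/(MTBF+MTTR) = 19189/(19189+29.1) = 0.998486
A(B2) = MTBF/(MTBF+MTTR) = 13877/(13877+104.6) = 0.992519
Series availability: 0.998486 × 0.992519 = 0.9910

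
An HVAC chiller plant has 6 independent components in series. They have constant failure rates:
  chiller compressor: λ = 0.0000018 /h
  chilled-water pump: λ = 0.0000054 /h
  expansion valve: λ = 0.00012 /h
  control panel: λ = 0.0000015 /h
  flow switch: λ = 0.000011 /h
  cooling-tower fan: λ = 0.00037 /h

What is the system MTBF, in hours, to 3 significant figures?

Series of exponential components: λ_sys = Σ λ_i
λ_sys = 0.0000018 + 0.0000054 + 0.00012 + 0.0000015 + 0.000011 + 0.00037 = 5.0970e-04 /h
MTBF = 1 / λ_sys = 1960 h

1960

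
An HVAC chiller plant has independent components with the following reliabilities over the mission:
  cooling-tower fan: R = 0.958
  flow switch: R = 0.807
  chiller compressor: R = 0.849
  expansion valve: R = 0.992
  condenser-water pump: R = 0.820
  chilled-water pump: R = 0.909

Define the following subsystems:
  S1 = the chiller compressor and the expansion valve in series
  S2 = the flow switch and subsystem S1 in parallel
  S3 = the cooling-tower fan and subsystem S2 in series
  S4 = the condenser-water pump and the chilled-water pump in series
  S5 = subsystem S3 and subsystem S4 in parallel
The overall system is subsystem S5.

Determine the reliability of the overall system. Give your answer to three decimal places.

0.982

Series (chiller compressor and expansion valve): 0.84900 × 0.99200 = 0.84221
Parallel (flow switch and [0.84221]): 1 − (1 − 0.80700)(1 − 0.84221) = 0.96955
Series (cooling-tower fan and [0.96955]): 0.95800 × 0.96955 = 0.92883
Series (condenser-water pump and chilled-water pump): 0.82000 × 0.90900 = 0.74538
Parallel ([0.92883] and [0.74538]): 1 − (1 − 0.92883)(1 − 0.74538) = 0.982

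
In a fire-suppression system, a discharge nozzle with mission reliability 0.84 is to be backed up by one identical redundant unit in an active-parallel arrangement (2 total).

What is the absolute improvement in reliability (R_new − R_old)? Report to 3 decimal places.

0.134

R_before = 0.84
R_after = 1 − (1 − 0.84)^2 = 0.974
ΔR = 0.974 − 0.84 = 0.134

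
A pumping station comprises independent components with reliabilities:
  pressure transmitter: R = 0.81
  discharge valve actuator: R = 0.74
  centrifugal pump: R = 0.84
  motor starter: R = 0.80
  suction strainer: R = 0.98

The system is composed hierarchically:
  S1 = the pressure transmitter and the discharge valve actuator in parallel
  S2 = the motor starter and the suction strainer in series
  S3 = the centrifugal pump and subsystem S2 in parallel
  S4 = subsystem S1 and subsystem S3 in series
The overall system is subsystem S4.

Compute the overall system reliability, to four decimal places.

0.9177

Parallel (pressure transmitter and discharge valve actuator): 1 − (1 − 0.810000)(1 − 0.740000) = 0.950600
Series (motor starter and suction strainer): 0.800000 × 0.980000 = 0.784000
Parallel (centrifugal pump and [0.784000]): 1 − (1 − 0.840000)(1 − 0.784000) = 0.965440
Series ([0.950600] and [0.965440]): 0.950600 × 0.965440 = 0.9177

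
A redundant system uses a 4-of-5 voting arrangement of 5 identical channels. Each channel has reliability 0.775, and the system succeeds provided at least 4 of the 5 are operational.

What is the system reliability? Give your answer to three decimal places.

R = Σ_{i=4}^{5} C(5,i) p^i (1−p)^{5−i} with p = 0.775
C(5,4)·0.775^4·0.225^1 = 0.40584
C(5,5)·0.775^5·0.225^0 = 0.27958
Sum = 0.685

0.685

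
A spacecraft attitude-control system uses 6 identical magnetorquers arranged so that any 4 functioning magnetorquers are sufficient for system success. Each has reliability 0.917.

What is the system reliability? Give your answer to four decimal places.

0.9906

R = Σ_{i=4}^{6} C(6,i) p^i (1−p)^{6−i} with p = 0.917
C(6,4)·0.917^4·0.083^2 = 0.073068
C(6,5)·0.917^5·0.083^1 = 0.322906
C(6,6)·0.917^6·0.083^0 = 0.594588
Sum = 0.9906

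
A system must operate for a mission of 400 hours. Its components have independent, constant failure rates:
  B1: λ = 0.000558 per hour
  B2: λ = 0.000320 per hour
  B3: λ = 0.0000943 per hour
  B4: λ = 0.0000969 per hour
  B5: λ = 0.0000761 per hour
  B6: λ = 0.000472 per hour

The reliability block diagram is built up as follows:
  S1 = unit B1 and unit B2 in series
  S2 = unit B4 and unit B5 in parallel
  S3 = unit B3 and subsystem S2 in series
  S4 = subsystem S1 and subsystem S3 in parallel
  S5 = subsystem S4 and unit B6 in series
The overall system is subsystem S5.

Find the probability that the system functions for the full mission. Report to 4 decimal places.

0.8186

R(B1) = exp(−0.000558 × 400) = 0.799955
R(B2) = exp(−0.000320 × 400) = 0.879853
R(B3) = exp(−0.0000943 × 400) = 0.962983
R(B4) = exp(−0.0000969 × 400) = 0.961982
R(B5) = exp(−0.0000761 × 400) = 0.970019
R(B6) = exp(−0.000472 × 400) = 0.827952
Series (B1 and B2): 0.799955 × 0.879853 = 0.703843
Parallel (B4 and B5): 1 − (1 − 0.961982)(1 − 0.970019) = 0.998860
Series (B3 and [0.998860]): 0.962983 × 0.998860 = 0.961885
Parallel ([0.703843] and [0.961885]): 1 − (1 − 0.703843)(1 − 0.961885) = 0.988712
Series ([0.988712] and B6): 0.988712 × 0.827952 = 0.8186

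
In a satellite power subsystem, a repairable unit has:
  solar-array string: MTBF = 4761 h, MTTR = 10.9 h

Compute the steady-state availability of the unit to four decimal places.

A(solar-array string) = MTBF/(MTBF+MTTR) = 4761/(4761+10.9) = 0.9977

0.9977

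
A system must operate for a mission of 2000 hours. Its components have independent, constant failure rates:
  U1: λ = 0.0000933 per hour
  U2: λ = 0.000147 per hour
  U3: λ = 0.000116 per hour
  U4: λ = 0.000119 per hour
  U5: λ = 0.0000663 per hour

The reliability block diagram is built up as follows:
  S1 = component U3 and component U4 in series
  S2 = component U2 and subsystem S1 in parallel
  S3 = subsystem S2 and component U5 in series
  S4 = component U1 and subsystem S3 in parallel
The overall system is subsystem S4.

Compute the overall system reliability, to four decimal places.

0.9646

R(U1) = exp(−0.0000933 × 2000) = 0.829776
R(U2) = exp(−0.000147 × 2000) = 0.745276
R(U3) = exp(−0.000116 × 2000) = 0.792946
R(U4) = exp(−0.000119 × 2000) = 0.788203
R(U5) = exp(−0.0000663 × 2000) = 0.875815
Series (U3 and U4): 0.792946 × 0.788203 = 0.625002
Parallel (U2 and [0.625002]): 1 − (1 − 0.745276)(1 − 0.625002) = 0.904479
Series ([0.904479] and U5): 0.904479 × 0.875815 = 0.792156
Parallel (U1 and [0.792156]): 1 − (1 − 0.829776)(1 − 0.792156) = 0.9646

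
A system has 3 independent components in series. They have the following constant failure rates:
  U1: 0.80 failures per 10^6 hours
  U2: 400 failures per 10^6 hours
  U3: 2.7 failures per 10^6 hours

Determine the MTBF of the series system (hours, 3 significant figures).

2480

Series of exponential components: λ_sys = Σ λ_i
λ_sys = 0.00000080 + 0.00040 + 0.0000027 = 4.0350e-04 /h
MTBF = 1 / λ_sys = 2480 h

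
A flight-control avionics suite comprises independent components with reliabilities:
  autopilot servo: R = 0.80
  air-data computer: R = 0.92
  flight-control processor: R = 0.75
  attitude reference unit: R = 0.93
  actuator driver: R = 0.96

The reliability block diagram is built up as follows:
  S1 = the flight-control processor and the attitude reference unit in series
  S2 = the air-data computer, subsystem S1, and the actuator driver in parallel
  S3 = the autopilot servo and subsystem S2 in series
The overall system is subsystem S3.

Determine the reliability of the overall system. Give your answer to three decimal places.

Series (flight-control processor and attitude reference unit): 0.75000 × 0.93000 = 0.69750
Parallel (air-data computer, [0.69750], and actuator driver): 1 − (1 − 0.92000)(1 − 0.69750)(1 − 0.96000) = 0.99903
Series (autopilot servo and [0.99903]): 0.80000 × 0.99903 = 0.799

0.799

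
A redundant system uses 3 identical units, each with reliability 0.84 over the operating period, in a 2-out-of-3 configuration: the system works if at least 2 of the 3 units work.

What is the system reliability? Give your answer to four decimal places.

0.9314

R = Σ_{i=2}^{3} C(3,i) p^i (1−p)^{3−i} with p = 0.84
C(3,2)·0.84^2·0.16^1 = 0.338688
C(3,3)·0.84^3·0.16^0 = 0.592704
Sum = 0.9314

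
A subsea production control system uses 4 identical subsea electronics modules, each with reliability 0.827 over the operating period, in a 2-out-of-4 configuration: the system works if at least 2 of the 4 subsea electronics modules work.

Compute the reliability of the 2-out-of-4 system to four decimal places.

R = Σ_{i=2}^{4} C(4,i) p^i (1−p)^{4−i} with p = 0.827
C(4,2)·0.827^2·0.173^2 = 0.122816
C(4,3)·0.827^3·0.173^1 = 0.391402
C(4,4)·0.827^4·0.173^0 = 0.467759
Sum = 0.9820

0.9820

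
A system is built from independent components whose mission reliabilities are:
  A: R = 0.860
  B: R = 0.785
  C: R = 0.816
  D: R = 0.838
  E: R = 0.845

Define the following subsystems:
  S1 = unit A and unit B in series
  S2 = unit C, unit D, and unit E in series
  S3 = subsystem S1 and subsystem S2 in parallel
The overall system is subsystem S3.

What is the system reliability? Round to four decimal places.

0.8628

Series (A and B): 0.860000 × 0.785000 = 0.675100
Series (C, D, and E): 0.816000 × 0.838000 × 0.845000 = 0.577818
Parallel ([0.675100] and [0.577818]): 1 − (1 − 0.675100)(1 − 0.577818) = 0.8628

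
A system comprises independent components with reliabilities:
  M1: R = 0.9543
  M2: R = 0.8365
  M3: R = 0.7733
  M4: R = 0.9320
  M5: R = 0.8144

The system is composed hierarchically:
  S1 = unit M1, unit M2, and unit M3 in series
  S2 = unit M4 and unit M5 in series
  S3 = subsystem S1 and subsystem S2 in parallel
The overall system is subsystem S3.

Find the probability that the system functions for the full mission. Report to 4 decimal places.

0.9078

Series (M1, M2, and M3): 0.954300 × 0.836500 × 0.773300 = 0.617304
Series (M4 and M5): 0.932000 × 0.814400 = 0.759021
Parallel ([0.617304] and [0.759021]): 1 − (1 − 0.617304)(1 − 0.759021) = 0.9078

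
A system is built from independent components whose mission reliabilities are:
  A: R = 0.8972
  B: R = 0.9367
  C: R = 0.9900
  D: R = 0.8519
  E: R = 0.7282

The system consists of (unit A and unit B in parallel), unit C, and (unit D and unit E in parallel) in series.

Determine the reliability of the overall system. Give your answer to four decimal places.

Parallel (A and B): 1 − (1 − 0.897200)(1 − 0.936700) = 0.993493
Parallel (D and E): 1 − (1 − 0.851900)(1 − 0.728200) = 0.959746
Series ([0.993493], C, and [0.959746]): 0.993493 × 0.990000 × 0.959746 = 0.9440

0.9440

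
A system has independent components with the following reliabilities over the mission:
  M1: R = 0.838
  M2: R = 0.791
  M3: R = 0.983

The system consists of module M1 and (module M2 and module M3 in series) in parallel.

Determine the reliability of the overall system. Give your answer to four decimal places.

Series (M2 and M3): 0.791000 × 0.983000 = 0.777553
Parallel (M1 and [0.777553]): 1 − (1 − 0.838000)(1 − 0.777553) = 0.9640

0.9640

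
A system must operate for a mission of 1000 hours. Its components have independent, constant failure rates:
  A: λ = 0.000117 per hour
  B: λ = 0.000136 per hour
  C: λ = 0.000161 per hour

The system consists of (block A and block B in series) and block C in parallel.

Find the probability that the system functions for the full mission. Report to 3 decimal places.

R(A) = exp(−0.000117 × 1000) = 0.88959
R(B) = exp(−0.000136 × 1000) = 0.87284
R(C) = exp(−0.000161 × 1000) = 0.85129
Series (A and B): 0.88959 × 0.87284 = 0.77647
Parallel ([0.77647] and C): 1 − (1 − 0.77647)(1 − 0.85129) = 0.967

0.967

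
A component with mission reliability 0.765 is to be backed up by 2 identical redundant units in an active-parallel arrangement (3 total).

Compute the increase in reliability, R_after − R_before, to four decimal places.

0.2220

R_before = 0.765
R_after = 1 − (1 − 0.765)^3 = 0.9870
ΔR = 0.9870 − 0.765 = 0.2220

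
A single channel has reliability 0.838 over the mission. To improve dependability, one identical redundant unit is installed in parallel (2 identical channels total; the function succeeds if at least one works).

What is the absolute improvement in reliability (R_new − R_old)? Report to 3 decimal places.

0.136

R_before = 0.838
R_after = 1 − (1 − 0.838)^2 = 0.974
ΔR = 0.974 − 0.838 = 0.136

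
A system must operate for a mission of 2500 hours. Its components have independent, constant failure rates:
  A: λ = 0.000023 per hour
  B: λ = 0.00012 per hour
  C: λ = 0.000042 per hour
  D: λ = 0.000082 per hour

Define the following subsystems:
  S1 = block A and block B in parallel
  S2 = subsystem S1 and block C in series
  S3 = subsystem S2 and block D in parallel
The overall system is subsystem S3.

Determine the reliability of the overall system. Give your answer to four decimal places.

0.9791

R(A) = exp(−0.000023 × 2500) = 0.944122
R(B) = exp(−0.00012 × 2500) = 0.740818
R(C) = exp(−0.000042 × 2500) = 0.900325
R(D) = exp(−0.000082 × 2500) = 0.814647
Parallel (A and B): 1 − (1 − 0.944122)(1 − 0.740818) = 0.985517
Series ([0.985517] and C): 0.985517 × 0.900325 = 0.887286
Parallel ([0.887286] and D): 1 − (1 − 0.887286)(1 − 0.814647) = 0.9791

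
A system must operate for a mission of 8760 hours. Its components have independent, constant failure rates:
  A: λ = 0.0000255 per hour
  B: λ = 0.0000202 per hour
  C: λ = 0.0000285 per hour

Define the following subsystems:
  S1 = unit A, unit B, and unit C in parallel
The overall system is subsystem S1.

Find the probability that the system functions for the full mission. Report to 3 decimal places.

R(A) = exp(−0.0000255 × 8760) = 0.79981
R(B) = exp(−0.0000202 × 8760) = 0.83782
R(C) = exp(−0.0000285 × 8760) = 0.77907
Parallel (A, B, and C): 1 − (1 − 0.79981)(1 − 0.83782)(1 − 0.77907) = 0.993

0.993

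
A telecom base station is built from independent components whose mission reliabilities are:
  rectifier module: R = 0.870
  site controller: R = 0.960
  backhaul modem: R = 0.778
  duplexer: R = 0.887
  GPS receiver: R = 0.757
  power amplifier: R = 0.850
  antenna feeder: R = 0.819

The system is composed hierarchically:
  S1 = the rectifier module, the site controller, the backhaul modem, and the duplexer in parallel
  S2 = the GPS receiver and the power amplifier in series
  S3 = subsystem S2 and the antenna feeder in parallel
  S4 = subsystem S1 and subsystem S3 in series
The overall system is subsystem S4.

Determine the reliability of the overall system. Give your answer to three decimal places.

Parallel (rectifier module, site controller, backhaul modem, and duplexer): 1 − (1 − 0.87000)(1 − 0.96000)(1 − 0.77800)(1 − 0.88700) = 0.99987
Series (GPS receiver and power amplifier): 0.75700 × 0.85000 = 0.64345
Parallel ([0.64345] and antenna feeder): 1 − (1 − 0.64345)(1 − 0.81900) = 0.93546
Series ([0.99987] and [0.93546]): 0.99987 × 0.93546 = 0.935

0.935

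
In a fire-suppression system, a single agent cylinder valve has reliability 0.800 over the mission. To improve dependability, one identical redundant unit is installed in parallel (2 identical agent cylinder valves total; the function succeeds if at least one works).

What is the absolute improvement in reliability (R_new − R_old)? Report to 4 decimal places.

R_before = 0.800
R_after = 1 − (1 − 0.800)^2 = 0.9600
ΔR = 0.9600 − 0.800 = 0.1600

0.1600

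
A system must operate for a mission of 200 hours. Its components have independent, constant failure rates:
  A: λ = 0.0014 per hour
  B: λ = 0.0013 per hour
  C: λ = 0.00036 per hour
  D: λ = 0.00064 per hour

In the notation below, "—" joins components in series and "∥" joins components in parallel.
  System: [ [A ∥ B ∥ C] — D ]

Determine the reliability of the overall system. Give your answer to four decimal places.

0.8764

R(A) = exp(−0.0014 × 200) = 0.755784
R(B) = exp(−0.0013 × 200) = 0.771052
R(C) = exp(−0.00036 × 200) = 0.930531
R(D) = exp(−0.00064 × 200) = 0.879853
Parallel (A, B, and C): 1 − (1 − 0.755784)(1 − 0.771052)(1 − 0.930531) = 0.996116
Series ([0.996116] and D): 0.996116 × 0.879853 = 0.8764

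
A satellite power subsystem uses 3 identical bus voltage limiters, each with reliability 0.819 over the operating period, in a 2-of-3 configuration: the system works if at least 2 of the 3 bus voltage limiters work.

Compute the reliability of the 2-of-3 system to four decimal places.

R = Σ_{i=2}^{3} C(3,i) p^i (1−p)^{3−i} with p = 0.819
C(3,2)·0.819^2·0.181^1 = 0.364223
C(3,3)·0.819^3·0.181^0 = 0.549353
Sum = 0.9136

0.9136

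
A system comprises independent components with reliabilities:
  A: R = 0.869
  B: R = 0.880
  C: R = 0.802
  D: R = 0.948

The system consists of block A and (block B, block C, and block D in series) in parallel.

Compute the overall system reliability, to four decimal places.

0.9566

Series (B, C, and D): 0.880000 × 0.802000 × 0.948000 = 0.669060
Parallel (A and [0.669060]): 1 − (1 − 0.869000)(1 − 0.669060) = 0.9566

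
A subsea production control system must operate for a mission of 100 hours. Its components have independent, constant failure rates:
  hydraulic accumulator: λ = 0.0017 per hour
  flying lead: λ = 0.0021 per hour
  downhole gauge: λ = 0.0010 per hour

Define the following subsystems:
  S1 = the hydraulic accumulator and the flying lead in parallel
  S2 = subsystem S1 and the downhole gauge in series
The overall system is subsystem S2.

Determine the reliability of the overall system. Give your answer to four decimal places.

0.8780

R(hydraulic accumulator) = exp(−0.0017 × 100) = 0.843665
R(flying lead) = exp(−0.0021 × 100) = 0.810584
R(downhole gauge) = exp(−0.0010 × 100) = 0.904837
Parallel (hydraulic accumulator and flying lead): 1 − (1 − 0.843665)(1 − 0.810584) = 0.970388
Series ([0.970388] and downhole gauge): 0.970388 × 0.904837 = 0.8780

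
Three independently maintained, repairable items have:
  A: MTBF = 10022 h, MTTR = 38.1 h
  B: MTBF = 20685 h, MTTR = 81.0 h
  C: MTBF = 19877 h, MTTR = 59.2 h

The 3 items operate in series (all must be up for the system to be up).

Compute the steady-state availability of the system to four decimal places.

A(A) = MTBF/(MTBF+MTTR) = 10022/(10022+38.1) = 0.996213
A(B) = MTBF/(MTBF+MTTR) = 20685/(20685+81.0) = 0.996099
A(C) = MTBF/(MTBF+MTTR) = 19877/(19877+59.2) = 0.997031
Series availability: 0.996213 × 0.996099 × 0.997031 = 0.9894

0.9894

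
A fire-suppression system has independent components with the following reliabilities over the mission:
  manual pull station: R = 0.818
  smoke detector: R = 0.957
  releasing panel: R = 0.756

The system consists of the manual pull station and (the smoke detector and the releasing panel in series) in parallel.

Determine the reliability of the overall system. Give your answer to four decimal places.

0.9497

Series (smoke detector and releasing panel): 0.957000 × 0.756000 = 0.723492
Parallel (manual pull station and [0.723492]): 1 − (1 − 0.818000)(1 − 0.723492) = 0.9497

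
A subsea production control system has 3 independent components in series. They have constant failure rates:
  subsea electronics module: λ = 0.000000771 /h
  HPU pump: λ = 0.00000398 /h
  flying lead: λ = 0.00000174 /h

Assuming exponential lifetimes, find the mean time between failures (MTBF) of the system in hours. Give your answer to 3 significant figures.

Series of exponential components: λ_sys = Σ λ_i
λ_sys = 0.000000771 + 0.00000398 + 0.00000174 = 6.4910e-06 /h
MTBF = 1 / λ_sys = 154000 h

154000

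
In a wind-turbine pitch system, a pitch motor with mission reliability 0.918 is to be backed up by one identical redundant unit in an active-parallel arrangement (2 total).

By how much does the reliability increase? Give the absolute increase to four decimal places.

R_before = 0.918
R_after = 1 − (1 − 0.918)^2 = 0.9933
ΔR = 0.9933 − 0.918 = 0.0753

0.0753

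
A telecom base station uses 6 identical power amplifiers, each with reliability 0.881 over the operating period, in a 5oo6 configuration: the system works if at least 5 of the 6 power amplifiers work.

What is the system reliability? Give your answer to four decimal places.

R = Σ_{i=5}^{6} C(6,i) p^i (1−p)^{6−i} with p = 0.881
C(6,5)·0.881^5·0.119^1 = 0.378946
C(6,6)·0.881^6·0.119^0 = 0.467579
Sum = 0.8465

0.8465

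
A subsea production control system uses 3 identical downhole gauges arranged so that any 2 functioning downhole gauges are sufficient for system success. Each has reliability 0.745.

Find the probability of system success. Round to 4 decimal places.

0.8381

R = Σ_{i=2}^{3} C(3,i) p^i (1−p)^{3−i} with p = 0.745
C(3,2)·0.745^2·0.255^1 = 0.424594
C(3,3)·0.745^3·0.255^0 = 0.413494
Sum = 0.8381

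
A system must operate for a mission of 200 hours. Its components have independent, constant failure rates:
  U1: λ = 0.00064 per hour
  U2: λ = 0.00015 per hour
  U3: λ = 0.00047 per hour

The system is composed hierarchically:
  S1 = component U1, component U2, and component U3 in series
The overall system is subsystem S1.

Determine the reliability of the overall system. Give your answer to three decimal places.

R(U1) = exp(−0.00064 × 200) = 0.87985
R(U2) = exp(−0.00015 × 200) = 0.97045
R(U3) = exp(−0.00047 × 200) = 0.91028
Series (U1, U2, and U3): 0.87985 × 0.97045 × 0.91028 = 0.777

0.777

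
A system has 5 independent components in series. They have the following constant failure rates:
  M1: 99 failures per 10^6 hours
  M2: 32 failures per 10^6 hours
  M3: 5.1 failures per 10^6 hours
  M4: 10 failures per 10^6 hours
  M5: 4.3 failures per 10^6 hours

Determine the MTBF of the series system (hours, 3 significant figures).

Series of exponential components: λ_sys = Σ λ_i
λ_sys = 0.000099 + 0.000032 + 0.0000051 + 0.000010 + 0.0000043 = 1.5040e-04 /h
MTBF = 1 / λ_sys = 6650 h

6650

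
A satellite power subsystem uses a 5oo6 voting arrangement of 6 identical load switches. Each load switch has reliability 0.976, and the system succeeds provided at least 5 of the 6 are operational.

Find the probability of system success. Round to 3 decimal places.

0.992

R = Σ_{i=5}^{6} C(6,i) p^i (1−p)^{6−i} with p = 0.976
C(6,5)·0.976^5·0.024^1 = 0.12753
C(6,6)·0.976^6·0.024^0 = 0.86437
Sum = 0.992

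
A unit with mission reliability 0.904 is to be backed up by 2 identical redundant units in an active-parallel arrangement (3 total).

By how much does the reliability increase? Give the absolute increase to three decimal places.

0.095

R_before = 0.904
R_after = 1 − (1 − 0.904)^3 = 0.999
ΔR = 0.999 − 0.904 = 0.095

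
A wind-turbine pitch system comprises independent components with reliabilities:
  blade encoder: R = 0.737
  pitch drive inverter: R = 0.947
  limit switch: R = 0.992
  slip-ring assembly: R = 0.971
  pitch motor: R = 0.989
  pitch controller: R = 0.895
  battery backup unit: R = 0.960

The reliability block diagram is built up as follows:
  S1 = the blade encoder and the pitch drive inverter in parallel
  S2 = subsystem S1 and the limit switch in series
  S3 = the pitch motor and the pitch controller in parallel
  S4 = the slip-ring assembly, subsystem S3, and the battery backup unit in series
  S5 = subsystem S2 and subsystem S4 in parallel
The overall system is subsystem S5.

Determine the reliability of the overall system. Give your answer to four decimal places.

Parallel (blade encoder and pitch drive inverter): 1 − (1 − 0.737000)(1 − 0.947000) = 0.986061
Series ([0.986061] and limit switch): 0.986061 × 0.992000 = 0.978173
Parallel (pitch motor and pitch controller): 1 − (1 − 0.989000)(1 − 0.895000) = 0.998845
Series (slip-ring assembly, [0.998845], and battery backup unit): 0.971000 × 0.998845 × 0.960000 = 0.931083
Parallel ([0.978173] and [0.931083]): 1 − (1 − 0.978173)(1 − 0.931083) = 0.9985

0.9985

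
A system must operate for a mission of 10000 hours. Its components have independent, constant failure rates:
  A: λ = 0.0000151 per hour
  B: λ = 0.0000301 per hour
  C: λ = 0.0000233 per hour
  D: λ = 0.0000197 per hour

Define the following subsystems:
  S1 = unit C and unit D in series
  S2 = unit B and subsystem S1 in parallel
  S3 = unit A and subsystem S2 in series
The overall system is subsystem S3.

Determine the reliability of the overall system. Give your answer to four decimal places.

R(A) = exp(−0.0000151 × 10000) = 0.859848
R(B) = exp(−0.0000301 × 10000) = 0.740078
R(C) = exp(−0.0000233 × 10000) = 0.792154
R(D) = exp(−0.0000197 × 10000) = 0.821191
Series (C and D): 0.792154 × 0.821191 = 0.650510
Parallel (B and [0.650510]): 1 − (1 − 0.740078)(1 − 0.650510) = 0.909160
Series (A and [0.909160]): 0.859848 × 0.909160 = 0.7817

0.7817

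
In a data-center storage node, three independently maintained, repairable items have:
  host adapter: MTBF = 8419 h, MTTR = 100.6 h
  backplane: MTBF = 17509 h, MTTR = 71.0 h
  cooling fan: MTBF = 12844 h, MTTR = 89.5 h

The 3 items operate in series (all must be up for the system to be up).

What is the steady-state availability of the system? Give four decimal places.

A(host adapter) = MTBF/(MTBF+MTTR) = 8419/(8419+100.6) = 0.988192
A(backplane) = MTBF/(MTBF+MTTR) = 17509/(17509+71.0) = 0.995961
A(cooling fan) = MTBF/(MTBF+MTTR) = 12844/(12844+89.5) = 0.993080
Series availability: 0.988192 × 0.995961 × 0.993080 = 0.9774

0.9774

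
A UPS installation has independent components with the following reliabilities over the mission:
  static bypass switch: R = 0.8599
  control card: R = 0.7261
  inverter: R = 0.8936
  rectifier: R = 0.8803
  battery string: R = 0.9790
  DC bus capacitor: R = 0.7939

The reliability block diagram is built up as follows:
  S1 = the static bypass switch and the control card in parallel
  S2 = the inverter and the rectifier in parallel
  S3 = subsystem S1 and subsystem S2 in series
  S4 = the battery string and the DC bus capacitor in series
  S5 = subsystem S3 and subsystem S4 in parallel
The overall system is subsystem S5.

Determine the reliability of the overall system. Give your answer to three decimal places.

Parallel (static bypass switch and control card): 1 − (1 − 0.85990)(1 − 0.72610) = 0.96163
Parallel (inverter and rectifier): 1 − (1 − 0.89360)(1 − 0.88030) = 0.98726
Series ([0.96163] and [0.98726]): 0.96163 × 0.98726 = 0.94938
Series (battery string and DC bus capacitor): 0.97900 × 0.79390 = 0.77723
Parallel ([0.94938] and [0.77723]): 1 − (1 − 0.94938)(1 − 0.77723) = 0.989

0.989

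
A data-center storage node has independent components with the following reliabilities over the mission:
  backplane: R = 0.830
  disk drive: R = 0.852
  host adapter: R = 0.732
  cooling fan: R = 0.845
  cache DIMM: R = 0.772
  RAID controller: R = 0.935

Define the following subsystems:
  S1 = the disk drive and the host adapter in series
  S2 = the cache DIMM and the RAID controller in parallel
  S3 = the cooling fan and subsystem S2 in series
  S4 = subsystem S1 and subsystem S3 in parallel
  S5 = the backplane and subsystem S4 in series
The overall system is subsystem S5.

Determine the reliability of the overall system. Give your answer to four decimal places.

0.7777

Series (disk drive and host adapter): 0.852000 × 0.732000 = 0.623664
Parallel (cache DIMM and RAID controller): 1 − (1 − 0.772000)(1 − 0.935000) = 0.985180
Series (cooling fan and [0.985180]): 0.845000 × 0.985180 = 0.832477
Parallel ([0.623664] and [0.832477]): 1 − (1 − 0.623664)(1 − 0.832477) = 0.936955
Series (backplane and [0.936955]): 0.830000 × 0.936955 = 0.7777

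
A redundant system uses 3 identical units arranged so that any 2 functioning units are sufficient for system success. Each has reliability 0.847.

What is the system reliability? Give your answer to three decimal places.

R = Σ_{i=2}^{3} C(3,i) p^i (1−p)^{3−i} with p = 0.847
C(3,2)·0.847^2·0.153^1 = 0.32929
C(3,3)·0.847^3·0.153^0 = 0.60765
Sum = 0.937

0.937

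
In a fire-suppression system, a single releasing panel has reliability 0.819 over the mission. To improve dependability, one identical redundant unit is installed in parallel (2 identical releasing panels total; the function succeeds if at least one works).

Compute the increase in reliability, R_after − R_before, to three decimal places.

0.148

R_before = 0.819
R_after = 1 − (1 − 0.819)^2 = 0.967
ΔR = 0.967 − 0.819 = 0.148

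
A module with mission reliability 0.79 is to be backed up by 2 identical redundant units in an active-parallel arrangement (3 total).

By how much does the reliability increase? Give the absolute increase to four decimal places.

R_before = 0.79
R_after = 1 − (1 − 0.79)^3 = 0.9907
ΔR = 0.9907 − 0.79 = 0.2007

0.2007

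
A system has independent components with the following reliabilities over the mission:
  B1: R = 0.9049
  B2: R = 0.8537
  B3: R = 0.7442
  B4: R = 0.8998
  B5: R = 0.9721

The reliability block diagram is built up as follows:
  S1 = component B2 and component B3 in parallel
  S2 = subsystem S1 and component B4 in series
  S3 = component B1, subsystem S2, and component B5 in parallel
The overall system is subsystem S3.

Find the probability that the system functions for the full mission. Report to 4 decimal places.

0.9996

Parallel (B2 and B3): 1 − (1 − 0.853700)(1 − 0.744200) = 0.962576
Series ([0.962576] and B4): 0.962576 × 0.899800 = 0.866126
Parallel (B1, [0.866126], and B5): 1 − (1 − 0.904900)(1 − 0.866126)(1 − 0.972100) = 0.9996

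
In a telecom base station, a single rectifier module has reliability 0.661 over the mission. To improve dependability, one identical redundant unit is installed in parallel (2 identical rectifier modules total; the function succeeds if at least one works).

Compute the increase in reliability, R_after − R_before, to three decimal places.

R_before = 0.661
R_after = 1 − (1 − 0.661)^2 = 0.885
ΔR = 0.885 − 0.661 = 0.224

0.224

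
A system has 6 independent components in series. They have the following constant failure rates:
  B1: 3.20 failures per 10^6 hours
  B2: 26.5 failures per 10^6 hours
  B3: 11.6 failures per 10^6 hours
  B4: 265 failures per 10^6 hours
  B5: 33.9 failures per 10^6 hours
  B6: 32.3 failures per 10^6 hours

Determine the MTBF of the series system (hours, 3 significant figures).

2680

Series of exponential components: λ_sys = Σ λ_i
λ_sys = 0.00000320 + 0.0000265 + 0.0000116 + 0.000265 + 0.0000339 + 0.0000323 = 3.7250e-04 /h
MTBF = 1 / λ_sys = 2680 h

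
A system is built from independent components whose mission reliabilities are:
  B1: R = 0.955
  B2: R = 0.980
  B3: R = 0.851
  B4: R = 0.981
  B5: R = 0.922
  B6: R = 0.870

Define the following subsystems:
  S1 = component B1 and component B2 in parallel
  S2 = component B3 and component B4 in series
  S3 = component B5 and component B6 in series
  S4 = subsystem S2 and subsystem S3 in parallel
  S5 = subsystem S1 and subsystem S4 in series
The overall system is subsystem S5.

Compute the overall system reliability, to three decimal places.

Parallel (B1 and B2): 1 − (1 − 0.95500)(1 − 0.98000) = 0.99910
Series (B3 and B4): 0.85100 × 0.98100 = 0.83483
Series (B5 and B6): 0.92200 × 0.87000 = 0.80214
Parallel ([0.83483] and [0.80214]): 1 − (1 − 0.83483)(1 − 0.80214) = 0.96732
Series ([0.99910] and [0.96732]): 0.99910 × 0.96732 = 0.966

0.966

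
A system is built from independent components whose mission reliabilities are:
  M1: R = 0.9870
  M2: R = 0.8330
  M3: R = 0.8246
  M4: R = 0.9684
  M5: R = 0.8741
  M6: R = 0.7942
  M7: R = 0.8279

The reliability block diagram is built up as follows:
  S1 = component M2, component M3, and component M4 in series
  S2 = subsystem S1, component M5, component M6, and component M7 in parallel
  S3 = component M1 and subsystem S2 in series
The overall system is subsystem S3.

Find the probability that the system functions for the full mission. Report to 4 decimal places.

Series (M2, M3, and M4): 0.833000 × 0.824600 × 0.968400 = 0.665186
Parallel ([0.665186], M5, M6, and M7): 1 − (1 − 0.665186)(1 − 0.874100)(1 − 0.794200)(1 − 0.827900) = 0.998507
Series (M1 and [0.998507]): 0.987000 × 0.998507 = 0.9855

0.9855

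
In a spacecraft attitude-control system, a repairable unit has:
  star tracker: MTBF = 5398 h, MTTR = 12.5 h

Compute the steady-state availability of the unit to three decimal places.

0.998

A(star tracker) = MTBF/(MTBF+MTTR) = 5398/(5398+12.5) = 0.998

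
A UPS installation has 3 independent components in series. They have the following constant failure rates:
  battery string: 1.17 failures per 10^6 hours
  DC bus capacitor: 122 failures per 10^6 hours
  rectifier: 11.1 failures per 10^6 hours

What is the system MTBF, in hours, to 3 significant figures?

Series of exponential components: λ_sys = Σ λ_i
λ_sys = 0.00000117 + 0.000122 + 0.0000111 = 1.3427e-04 /h
MTBF = 1 / λ_sys = 7450 h

7450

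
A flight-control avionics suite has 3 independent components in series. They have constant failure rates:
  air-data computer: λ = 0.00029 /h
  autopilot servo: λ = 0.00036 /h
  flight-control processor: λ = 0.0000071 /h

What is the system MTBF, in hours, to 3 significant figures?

1520

Series of exponential components: λ_sys = Σ λ_i
λ_sys = 0.00029 + 0.00036 + 0.0000071 = 6.5710e-04 /h
MTBF = 1 / λ_sys = 1520 h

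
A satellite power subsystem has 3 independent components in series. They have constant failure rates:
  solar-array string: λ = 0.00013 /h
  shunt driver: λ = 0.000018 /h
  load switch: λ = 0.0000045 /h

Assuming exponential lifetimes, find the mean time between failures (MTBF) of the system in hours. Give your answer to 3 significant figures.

6560

Series of exponential components: λ_sys = Σ λ_i
λ_sys = 0.00013 + 0.000018 + 0.0000045 = 1.5250e-04 /h
MTBF = 1 / λ_sys = 6560 h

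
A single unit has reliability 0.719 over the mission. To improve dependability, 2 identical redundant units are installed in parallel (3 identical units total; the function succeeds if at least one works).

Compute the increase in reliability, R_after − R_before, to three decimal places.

R_before = 0.719
R_after = 1 − (1 − 0.719)^3 = 0.978
ΔR = 0.978 − 0.719 = 0.259

0.259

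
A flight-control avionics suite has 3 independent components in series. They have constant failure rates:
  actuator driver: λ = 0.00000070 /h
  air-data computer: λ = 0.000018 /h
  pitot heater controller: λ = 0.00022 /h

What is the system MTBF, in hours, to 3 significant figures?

4190

Series of exponential components: λ_sys = Σ λ_i
λ_sys = 0.00000070 + 0.000018 + 0.00022 = 2.3870e-04 /h
MTBF = 1 / λ_sys = 4190 h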